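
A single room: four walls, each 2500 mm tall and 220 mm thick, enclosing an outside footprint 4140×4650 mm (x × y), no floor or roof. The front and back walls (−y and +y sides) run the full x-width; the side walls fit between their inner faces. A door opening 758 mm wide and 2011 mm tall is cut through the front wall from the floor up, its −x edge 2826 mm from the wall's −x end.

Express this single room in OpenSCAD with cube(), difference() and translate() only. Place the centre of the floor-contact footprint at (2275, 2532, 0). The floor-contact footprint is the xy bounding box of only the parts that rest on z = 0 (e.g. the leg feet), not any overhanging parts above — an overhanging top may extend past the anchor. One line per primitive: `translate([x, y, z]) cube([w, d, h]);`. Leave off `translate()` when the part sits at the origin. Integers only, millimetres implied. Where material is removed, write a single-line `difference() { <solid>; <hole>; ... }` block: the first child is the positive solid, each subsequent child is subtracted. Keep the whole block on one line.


difference() { translate([205, 207, 0]) cube([4140, 220, 2500]); translate([3031, 207, 0]) cube([758, 220, 2011]); }
translate([205, 4637, 0]) cube([4140, 220, 2500]);
translate([205, 427, 0]) cube([220, 4210, 2500]);
translate([4125, 427, 0]) cube([220, 4210, 2500]);


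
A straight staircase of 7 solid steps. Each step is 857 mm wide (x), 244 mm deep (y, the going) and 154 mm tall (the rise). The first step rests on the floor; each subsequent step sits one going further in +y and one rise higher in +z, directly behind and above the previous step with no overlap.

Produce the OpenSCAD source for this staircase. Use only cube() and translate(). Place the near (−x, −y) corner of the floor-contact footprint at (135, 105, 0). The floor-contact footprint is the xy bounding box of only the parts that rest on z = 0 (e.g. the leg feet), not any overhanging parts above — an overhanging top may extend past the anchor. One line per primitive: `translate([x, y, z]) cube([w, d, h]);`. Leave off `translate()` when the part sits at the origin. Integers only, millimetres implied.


translate([135, 105, 0]) cube([857, 244, 154]);
translate([135, 349, 154]) cube([857, 244, 154]);
translate([135, 593, 308]) cube([857, 244, 154]);
translate([135, 837, 462]) cube([857, 244, 154]);
translate([135, 1081, 616]) cube([857, 244, 154]);
translate([135, 1325, 770]) cube([857, 244, 154]);
translate([135, 1569, 924]) cube([857, 244, 154]);


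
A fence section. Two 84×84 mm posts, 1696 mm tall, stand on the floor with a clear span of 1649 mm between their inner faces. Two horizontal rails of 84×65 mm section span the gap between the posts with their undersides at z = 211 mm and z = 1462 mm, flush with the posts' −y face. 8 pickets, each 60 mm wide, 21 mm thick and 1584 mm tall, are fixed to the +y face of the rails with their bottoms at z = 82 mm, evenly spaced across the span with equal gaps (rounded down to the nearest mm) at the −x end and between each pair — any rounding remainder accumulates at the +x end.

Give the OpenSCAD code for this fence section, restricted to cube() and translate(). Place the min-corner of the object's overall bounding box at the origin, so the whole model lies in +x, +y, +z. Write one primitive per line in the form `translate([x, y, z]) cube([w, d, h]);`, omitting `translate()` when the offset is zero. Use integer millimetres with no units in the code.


cube([84, 84, 1696]);
translate([1733, 0, 0]) cube([84, 84, 1696]);
translate([84, 0, 211]) cube([1649, 84, 65]);
translate([84, 0, 1462]) cube([1649, 84, 65]);
translate([213, 84, 82]) cube([60, 21, 1584]);
translate([402, 84, 82]) cube([60, 21, 1584]);
translate([591, 84, 82]) cube([60, 21, 1584]);
translate([780, 84, 82]) cube([60, 21, 1584]);
translate([969, 84, 82]) cube([60, 21, 1584]);
translate([1158, 84, 82]) cube([60, 21, 1584]);
translate([1347, 84, 82]) cube([60, 21, 1584]);
translate([1536, 84, 82]) cube([60, 21, 1584]);


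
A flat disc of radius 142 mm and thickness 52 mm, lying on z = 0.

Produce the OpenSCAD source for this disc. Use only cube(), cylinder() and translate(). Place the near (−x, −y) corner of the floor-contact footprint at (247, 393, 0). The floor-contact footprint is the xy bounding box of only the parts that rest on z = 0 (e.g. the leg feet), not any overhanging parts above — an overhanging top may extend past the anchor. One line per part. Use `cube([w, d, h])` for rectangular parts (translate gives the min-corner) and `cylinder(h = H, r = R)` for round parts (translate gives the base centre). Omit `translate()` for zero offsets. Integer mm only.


translate([389, 535, 0]) cylinder(h = 52, r = 142);


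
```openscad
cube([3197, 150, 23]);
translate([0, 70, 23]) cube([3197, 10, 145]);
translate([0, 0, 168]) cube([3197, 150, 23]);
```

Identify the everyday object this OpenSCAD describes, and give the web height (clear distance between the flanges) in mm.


An I-beam. The web height is 145 mm.

Two wide flanges with a thin centred web — an I-beam. Overall 191 mm minus two 23 mm flanges gives a web of 191 − 2·23 = 145 mm.


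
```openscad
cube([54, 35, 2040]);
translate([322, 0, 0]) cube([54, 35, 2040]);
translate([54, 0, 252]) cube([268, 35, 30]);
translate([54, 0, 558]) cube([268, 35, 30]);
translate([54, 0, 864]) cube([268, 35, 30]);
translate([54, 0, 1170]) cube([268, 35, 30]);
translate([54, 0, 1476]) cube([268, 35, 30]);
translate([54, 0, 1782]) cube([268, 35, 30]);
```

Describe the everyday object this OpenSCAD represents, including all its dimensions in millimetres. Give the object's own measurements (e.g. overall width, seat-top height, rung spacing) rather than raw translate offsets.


A straight ladder. Two 54×35 mm vertical rails, 2040 mm tall, stand 376 mm apart (outside-to-outside) with their front faces coplanar on the −y side. 6 rungs, each 35 mm deep and 30 mm tall, span between the inner faces of the rails, front faces flush with the rails. The lowest rung's underside is at z = 252 mm and rungs are spaced 306 mm apart (underside to underside).


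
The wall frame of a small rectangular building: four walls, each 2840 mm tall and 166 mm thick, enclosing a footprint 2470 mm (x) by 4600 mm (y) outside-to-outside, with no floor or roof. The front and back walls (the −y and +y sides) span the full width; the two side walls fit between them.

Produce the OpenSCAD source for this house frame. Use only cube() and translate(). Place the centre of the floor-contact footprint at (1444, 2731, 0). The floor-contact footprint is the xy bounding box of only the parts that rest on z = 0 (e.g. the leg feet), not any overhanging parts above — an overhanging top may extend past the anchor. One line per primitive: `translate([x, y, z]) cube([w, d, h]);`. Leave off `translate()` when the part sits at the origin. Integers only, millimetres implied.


translate([209, 431, 0]) cube([2470, 166, 2840]);
translate([209, 4865, 0]) cube([2470, 166, 2840]);
translate([209, 597, 0]) cube([166, 4268, 2840]);
translate([2513, 597, 0]) cube([166, 4268, 2840]);


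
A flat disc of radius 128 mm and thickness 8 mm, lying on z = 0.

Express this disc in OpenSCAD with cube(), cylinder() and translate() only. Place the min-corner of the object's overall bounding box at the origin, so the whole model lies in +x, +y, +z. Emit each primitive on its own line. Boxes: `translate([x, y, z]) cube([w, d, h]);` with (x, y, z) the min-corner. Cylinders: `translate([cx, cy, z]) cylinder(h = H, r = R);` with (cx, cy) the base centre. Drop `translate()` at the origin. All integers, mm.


translate([128, 128, 0]) cylinder(h = 8, r = 128);


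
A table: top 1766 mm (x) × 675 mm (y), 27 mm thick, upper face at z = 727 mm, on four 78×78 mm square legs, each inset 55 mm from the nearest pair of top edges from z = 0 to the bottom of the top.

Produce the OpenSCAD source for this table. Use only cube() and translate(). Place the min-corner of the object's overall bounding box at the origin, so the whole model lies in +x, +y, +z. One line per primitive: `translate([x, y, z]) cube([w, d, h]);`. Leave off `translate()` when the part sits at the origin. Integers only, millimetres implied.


// leg_h = 727 - 27 = 700
translate([0, 0, 700]) cube([1766, 675, 27]);
translate([55, 55, 0]) cube([78, 78, 700]);
translate([1633, 55, 0]) cube([78, 78, 700]);
translate([55, 542, 0]) cube([78, 78, 700]);
translate([1633, 542, 0]) cube([78, 78, 700]);


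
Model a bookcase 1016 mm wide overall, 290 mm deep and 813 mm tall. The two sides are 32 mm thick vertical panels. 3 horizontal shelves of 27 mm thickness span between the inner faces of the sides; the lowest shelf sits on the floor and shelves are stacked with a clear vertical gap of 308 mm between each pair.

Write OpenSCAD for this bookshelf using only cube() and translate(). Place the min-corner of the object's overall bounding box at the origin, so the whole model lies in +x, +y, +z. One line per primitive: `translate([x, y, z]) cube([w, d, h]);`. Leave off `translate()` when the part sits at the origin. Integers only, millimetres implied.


cube([32, 290, 813]);
translate([984, 0, 0]) cube([32, 290, 813]);
translate([32, 0, 0]) cube([952, 290, 27]);
translate([32, 0, 335]) cube([952, 290, 27]);
translate([32, 0, 670]) cube([952, 290, 27]);


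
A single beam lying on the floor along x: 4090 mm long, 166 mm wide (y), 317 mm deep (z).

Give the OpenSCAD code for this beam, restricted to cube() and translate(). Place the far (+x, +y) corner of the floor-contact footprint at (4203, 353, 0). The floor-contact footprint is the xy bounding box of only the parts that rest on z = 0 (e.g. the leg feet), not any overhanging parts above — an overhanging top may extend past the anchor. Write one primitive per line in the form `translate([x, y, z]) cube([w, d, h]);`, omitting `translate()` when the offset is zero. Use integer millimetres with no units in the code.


translate([113, 187, 0]) cube([4090, 166, 317]);


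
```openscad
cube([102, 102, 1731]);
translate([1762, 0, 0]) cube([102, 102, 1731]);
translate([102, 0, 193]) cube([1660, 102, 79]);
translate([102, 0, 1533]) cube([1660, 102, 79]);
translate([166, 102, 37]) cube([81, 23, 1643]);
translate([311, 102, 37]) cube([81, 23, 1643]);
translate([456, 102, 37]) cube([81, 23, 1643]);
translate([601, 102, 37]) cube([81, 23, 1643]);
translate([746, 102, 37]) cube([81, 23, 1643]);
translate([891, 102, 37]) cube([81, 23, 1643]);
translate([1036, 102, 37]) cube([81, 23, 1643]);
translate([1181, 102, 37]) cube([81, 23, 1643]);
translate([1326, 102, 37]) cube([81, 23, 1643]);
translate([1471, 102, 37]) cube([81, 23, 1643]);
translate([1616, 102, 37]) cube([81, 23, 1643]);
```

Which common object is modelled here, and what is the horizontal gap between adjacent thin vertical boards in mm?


A fence section. The picket gap is 64 mm.

Two posts, two rails, 11 pickets — a fence section. Span 1660 mm holds 11 pickets of 81 mm with 12 equal gaps: ⌊(1660 − 11·81) / 12⌋ = 64 mm.


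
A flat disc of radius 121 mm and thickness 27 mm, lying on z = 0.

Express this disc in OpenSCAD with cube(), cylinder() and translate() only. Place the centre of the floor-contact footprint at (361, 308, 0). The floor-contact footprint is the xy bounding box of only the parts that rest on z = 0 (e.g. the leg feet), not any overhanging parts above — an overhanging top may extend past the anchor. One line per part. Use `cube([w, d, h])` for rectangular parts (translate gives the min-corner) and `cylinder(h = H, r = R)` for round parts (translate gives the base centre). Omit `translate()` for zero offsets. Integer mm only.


translate([361, 308, 0]) cylinder(h = 27, r = 121);


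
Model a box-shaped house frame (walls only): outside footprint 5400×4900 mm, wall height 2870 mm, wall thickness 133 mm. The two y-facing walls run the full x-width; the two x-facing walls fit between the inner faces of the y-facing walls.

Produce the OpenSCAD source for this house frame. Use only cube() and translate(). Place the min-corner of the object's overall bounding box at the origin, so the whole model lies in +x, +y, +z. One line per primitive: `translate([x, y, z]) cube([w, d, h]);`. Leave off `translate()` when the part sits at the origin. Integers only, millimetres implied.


cube([5400, 133, 2870]);
translate([0, 4767, 0]) cube([5400, 133, 2870]);
translate([0, 133, 0]) cube([133, 4634, 2870]);
translate([5267, 133, 0]) cube([133, 4634, 2870]);


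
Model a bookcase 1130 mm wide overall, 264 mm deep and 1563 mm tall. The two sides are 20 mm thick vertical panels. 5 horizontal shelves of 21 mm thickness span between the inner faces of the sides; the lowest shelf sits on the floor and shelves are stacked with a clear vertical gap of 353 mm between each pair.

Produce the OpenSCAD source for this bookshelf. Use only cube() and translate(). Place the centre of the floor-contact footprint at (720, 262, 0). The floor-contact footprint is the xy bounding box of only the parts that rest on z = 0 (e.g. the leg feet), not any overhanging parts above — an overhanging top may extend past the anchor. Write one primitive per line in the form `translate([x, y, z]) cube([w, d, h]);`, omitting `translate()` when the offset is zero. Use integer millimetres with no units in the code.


translate([155, 130, 0]) cube([20, 264, 1563]);
translate([1265, 130, 0]) cube([20, 264, 1563]);
translate([175, 130, 0]) cube([1090, 264, 21]);
translate([175, 130, 374]) cube([1090, 264, 21]);
translate([175, 130, 748]) cube([1090, 264, 21]);
translate([175, 130, 1122]) cube([1090, 264, 21]);
translate([175, 130, 1496]) cube([1090, 264, 21]);


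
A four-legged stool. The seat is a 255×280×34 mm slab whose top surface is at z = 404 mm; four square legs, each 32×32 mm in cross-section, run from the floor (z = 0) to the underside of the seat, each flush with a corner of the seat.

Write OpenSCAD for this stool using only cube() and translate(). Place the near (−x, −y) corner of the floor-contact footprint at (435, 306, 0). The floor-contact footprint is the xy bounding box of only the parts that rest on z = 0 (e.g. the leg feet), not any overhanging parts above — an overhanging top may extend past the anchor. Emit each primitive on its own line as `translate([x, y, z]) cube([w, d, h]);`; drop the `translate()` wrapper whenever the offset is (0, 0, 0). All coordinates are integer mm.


translate([435, 306, 370]) cube([255, 280, 34]);
translate([435, 306, 0]) cube([32, 32, 370]);
translate([658, 306, 0]) cube([32, 32, 370]);
translate([435, 554, 0]) cube([32, 32, 370]);
translate([658, 554, 0]) cube([32, 32, 370]);


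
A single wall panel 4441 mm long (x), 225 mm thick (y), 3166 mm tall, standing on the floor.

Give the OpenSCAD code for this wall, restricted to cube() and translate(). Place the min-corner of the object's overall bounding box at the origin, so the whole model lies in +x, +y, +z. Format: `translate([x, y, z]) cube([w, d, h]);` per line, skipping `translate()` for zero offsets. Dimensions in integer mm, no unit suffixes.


cube([4441, 225, 3166]);


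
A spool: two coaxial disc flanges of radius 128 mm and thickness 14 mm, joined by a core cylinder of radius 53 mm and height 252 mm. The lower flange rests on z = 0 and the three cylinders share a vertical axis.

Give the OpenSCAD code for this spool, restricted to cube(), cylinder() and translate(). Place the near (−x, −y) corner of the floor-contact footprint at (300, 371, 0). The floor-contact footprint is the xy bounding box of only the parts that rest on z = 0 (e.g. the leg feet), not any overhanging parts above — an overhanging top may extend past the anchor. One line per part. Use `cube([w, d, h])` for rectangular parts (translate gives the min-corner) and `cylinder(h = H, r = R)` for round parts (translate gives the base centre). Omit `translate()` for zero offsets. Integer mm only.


translate([428, 499, 0]) cylinder(h = 14, r = 128);
translate([428, 499, 14]) cylinder(h = 252, r = 53);
translate([428, 499, 266]) cylinder(h = 14, r = 128);


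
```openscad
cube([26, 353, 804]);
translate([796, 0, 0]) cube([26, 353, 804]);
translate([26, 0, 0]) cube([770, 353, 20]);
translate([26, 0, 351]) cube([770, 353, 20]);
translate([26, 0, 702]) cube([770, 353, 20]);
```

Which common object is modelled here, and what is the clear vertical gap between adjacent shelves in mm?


A bookshelf. The clear shelf gap is 331 mm.

Two tall side panels with 3 horizontal boards between them — a bookshelf. The first two shelf undersides are at z = 0 and z = 351; with shelf thickness 20, the clear gap is 351 − 0 − 20 = 331 mm.


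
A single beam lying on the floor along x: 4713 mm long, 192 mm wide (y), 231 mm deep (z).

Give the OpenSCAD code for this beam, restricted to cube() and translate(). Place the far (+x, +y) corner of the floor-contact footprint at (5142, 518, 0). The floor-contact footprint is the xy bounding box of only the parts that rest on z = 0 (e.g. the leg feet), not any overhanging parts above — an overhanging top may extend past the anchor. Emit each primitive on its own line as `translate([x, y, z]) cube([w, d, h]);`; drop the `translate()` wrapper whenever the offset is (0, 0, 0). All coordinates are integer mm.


translate([429, 326, 0]) cube([4713, 192, 231]);


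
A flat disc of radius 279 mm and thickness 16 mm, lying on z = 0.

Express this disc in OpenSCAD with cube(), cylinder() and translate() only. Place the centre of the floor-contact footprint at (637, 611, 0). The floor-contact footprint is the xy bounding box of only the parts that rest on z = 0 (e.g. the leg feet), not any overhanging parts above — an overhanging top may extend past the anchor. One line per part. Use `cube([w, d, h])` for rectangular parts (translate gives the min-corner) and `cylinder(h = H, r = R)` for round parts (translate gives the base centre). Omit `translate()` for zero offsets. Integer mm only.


translate([637, 611, 0]) cylinder(h = 16, r = 279);


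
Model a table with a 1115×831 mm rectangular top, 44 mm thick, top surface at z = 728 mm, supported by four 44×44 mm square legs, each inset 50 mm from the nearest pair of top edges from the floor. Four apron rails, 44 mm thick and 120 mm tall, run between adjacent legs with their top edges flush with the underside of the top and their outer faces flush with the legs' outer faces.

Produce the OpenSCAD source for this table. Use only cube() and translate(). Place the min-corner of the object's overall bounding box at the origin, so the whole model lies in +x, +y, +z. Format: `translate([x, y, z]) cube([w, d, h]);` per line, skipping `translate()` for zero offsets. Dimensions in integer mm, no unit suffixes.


// leg_h = 728 - 44 = 684
// apron z = 684 - 120 = 564
translate([0, 0, 684]) cube([1115, 831, 44]);
translate([50, 50, 0]) cube([44, 44, 684]);
translate([1021, 50, 0]) cube([44, 44, 684]);
translate([50, 737, 0]) cube([44, 44, 684]);
translate([1021, 737, 0]) cube([44, 44, 684]);
translate([94, 50, 564]) cube([927, 44, 120]);
translate([94, 737, 564]) cube([927, 44, 120]);
translate([50, 94, 564]) cube([44, 643, 120]);
translate([1021, 94, 564]) cube([44, 643, 120]);


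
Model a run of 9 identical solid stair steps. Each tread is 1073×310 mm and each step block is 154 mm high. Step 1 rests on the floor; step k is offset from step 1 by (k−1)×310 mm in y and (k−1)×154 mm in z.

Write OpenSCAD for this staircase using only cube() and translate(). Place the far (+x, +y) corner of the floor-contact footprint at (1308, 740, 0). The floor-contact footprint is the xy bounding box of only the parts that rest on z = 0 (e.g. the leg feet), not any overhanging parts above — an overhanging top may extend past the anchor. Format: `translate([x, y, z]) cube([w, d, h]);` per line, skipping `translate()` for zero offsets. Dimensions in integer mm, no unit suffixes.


translate([235, 430, 0]) cube([1073, 310, 154]);
translate([235, 740, 154]) cube([1073, 310, 154]);
translate([235, 1050, 308]) cube([1073, 310, 154]);
translate([235, 1360, 462]) cube([1073, 310, 154]);
translate([235, 1670, 616]) cube([1073, 310, 154]);
translate([235, 1980, 770]) cube([1073, 310, 154]);
translate([235, 2290, 924]) cube([1073, 310, 154]);
translate([235, 2600, 1078]) cube([1073, 310, 154]);
translate([235, 2910, 1232]) cube([1073, 310, 154]);


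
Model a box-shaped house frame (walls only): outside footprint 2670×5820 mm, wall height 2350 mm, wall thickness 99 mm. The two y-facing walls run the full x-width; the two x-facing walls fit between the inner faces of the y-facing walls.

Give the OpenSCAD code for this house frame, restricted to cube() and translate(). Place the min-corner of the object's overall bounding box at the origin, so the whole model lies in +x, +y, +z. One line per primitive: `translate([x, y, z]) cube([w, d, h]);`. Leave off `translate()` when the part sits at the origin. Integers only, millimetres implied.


cube([2670, 99, 2350]);
translate([0, 5721, 0]) cube([2670, 99, 2350]);
translate([0, 99, 0]) cube([99, 5622, 2350]);
translate([2571, 99, 0]) cube([99, 5622, 2350]);


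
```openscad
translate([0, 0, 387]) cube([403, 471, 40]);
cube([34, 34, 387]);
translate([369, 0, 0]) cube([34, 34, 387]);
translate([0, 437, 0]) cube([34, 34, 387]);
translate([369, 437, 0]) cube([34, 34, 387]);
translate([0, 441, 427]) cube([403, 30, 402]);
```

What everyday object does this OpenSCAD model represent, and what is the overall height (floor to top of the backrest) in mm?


A chair. The overall height is 829 mm.

A slab on four corner posts with a tall panel at the back — a chair. The seat slab sits at z = 387 with thickness 40, and the 402 mm backrest starts at the seat top, so the overall height is 387 + 40 + 402 = 829 mm.


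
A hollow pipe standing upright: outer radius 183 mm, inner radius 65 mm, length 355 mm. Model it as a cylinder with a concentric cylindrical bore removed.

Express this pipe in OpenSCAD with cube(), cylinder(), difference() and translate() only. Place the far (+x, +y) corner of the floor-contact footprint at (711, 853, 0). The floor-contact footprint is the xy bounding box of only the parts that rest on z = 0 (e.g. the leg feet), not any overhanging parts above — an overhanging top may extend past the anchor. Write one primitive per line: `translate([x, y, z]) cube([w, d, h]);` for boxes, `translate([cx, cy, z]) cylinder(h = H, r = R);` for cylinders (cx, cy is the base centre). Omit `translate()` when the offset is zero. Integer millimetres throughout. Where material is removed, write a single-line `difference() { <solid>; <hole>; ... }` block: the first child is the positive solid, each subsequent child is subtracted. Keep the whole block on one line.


difference() { translate([528, 670, 0]) cylinder(h = 355, r = 183); translate([528, 670, 0]) cylinder(h = 355, r = 65); }


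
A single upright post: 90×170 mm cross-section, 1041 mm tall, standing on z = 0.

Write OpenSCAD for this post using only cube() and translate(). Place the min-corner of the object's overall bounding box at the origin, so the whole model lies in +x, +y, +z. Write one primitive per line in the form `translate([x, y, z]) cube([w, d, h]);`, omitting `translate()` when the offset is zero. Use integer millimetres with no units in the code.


cube([90, 170, 1041]);


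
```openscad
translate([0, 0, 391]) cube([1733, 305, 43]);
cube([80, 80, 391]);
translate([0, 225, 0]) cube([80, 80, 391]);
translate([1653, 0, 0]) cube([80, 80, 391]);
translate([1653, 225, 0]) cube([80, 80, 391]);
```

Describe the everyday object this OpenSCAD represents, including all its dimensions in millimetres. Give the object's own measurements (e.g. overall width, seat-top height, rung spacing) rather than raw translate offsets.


A bench: a 1733×305 mm seat slab, 43 mm thick, top at z = 434 mm, on four 80×80 mm square legs flush with the seat corners and standing on z = 0.


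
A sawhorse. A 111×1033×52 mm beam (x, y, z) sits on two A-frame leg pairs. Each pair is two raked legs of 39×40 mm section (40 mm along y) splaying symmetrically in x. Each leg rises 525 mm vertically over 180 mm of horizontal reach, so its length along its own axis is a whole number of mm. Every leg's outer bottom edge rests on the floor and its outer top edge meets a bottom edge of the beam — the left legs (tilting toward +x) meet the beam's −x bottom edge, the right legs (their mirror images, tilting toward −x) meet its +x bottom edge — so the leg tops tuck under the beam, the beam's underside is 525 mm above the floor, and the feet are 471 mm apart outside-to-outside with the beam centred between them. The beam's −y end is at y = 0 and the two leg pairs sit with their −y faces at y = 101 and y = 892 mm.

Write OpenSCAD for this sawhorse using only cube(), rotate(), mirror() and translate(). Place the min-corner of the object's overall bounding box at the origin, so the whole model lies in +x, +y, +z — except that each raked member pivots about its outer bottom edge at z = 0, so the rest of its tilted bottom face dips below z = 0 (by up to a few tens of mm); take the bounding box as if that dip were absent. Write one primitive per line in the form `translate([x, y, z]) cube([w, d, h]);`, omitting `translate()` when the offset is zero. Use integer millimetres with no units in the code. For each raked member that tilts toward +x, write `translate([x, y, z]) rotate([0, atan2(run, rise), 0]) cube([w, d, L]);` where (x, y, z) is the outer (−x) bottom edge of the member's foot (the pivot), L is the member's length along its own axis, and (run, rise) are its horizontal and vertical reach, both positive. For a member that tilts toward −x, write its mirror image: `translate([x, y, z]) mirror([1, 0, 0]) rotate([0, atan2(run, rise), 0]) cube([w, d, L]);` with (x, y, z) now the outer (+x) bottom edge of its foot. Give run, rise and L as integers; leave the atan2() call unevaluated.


translate([180, 0, 525]) cube([111, 1033, 52]);
translate([0, 101, 0]) rotate([0, atan2(180, 525), 0]) cube([39, 40, 555]);
translate([471, 101, 0]) mirror([1, 0, 0]) rotate([0, atan2(180, 525), 0]) cube([39, 40, 555]);
translate([0, 892, 0]) rotate([0, atan2(180, 525), 0]) cube([39, 40, 555]);
translate([471, 892, 0]) mirror([1, 0, 0]) rotate([0, atan2(180, 525), 0]) cube([39, 40, 555]);


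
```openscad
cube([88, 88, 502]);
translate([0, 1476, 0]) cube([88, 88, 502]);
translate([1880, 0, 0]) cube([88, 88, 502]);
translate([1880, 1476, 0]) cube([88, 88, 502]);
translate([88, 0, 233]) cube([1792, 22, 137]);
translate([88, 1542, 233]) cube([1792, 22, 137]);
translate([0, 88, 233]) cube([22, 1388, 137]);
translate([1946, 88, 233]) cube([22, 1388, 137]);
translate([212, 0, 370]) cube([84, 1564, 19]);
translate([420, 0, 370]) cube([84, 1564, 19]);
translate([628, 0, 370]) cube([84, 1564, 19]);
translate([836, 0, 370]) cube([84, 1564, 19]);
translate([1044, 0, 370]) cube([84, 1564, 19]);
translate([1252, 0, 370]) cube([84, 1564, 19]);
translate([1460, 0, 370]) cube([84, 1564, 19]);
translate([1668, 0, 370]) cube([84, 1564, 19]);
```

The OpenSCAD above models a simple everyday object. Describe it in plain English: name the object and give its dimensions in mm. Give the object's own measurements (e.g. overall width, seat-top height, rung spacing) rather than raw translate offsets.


A bed frame 1968 mm long (x) by 1564 mm wide (y). Four 88×88 mm corner posts, 502 mm tall, at the corners of the footprint. Four rails of 22 mm thickness and 137 mm height run between adjacent posts with their undersides at z = 233 mm, their outer faces flush with the outside of the frame (the two x-running rails run between the posts' inner faces; the two y-running rails run between the posts' inner faces). 8 slats, each 84 mm wide (x) and 19 mm thick, lie across the top of the two x-running rails, running the full 1564 mm width of the frame in y; along x they sit between the end posts with a 124 mm gap after the −x posts and between neighbouring slats, leaving 128 mm before the +x posts.


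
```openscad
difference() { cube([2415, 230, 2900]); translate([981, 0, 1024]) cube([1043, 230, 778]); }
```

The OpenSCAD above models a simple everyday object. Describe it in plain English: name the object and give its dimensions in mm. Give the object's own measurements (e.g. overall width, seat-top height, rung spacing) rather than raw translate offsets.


A wall 2415 mm long (x), 230 mm thick (y), 2900 mm tall, with a rectangular window opening cut through it. The opening is 1043 mm wide and 778 mm tall; its sill is at z = 1024 mm and its near (−x) edge is 981 mm from the wall's −x end. The opening passes through the full wall thickness.


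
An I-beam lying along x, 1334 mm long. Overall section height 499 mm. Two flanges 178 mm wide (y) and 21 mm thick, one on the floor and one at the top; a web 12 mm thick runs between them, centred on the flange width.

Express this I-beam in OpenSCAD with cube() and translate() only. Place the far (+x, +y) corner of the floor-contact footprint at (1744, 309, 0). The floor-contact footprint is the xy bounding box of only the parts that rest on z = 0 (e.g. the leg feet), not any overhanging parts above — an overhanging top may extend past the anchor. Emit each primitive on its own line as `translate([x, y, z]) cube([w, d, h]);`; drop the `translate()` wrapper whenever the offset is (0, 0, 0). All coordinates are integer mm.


translate([410, 131, 0]) cube([1334, 178, 21]);
translate([410, 214, 21]) cube([1334, 12, 457]);
translate([410, 131, 478]) cube([1334, 178, 21]);


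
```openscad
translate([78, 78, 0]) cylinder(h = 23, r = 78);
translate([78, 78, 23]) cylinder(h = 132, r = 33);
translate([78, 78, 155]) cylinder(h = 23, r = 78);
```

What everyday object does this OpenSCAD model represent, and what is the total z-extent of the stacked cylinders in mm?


A spool. The overall height is 178 mm.

Three coaxial cylinders, large–small–large — a spool. Two 23 mm flanges and a 132 mm core give 23 + 132 + 23 = 178 mm.


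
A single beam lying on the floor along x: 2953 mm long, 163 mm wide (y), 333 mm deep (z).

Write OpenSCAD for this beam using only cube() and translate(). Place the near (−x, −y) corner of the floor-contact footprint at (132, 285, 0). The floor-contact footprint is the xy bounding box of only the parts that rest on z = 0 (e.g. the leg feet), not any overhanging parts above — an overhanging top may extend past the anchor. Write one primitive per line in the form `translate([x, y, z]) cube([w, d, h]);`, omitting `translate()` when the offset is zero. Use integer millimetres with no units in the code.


translate([132, 285, 0]) cube([2953, 163, 333]);


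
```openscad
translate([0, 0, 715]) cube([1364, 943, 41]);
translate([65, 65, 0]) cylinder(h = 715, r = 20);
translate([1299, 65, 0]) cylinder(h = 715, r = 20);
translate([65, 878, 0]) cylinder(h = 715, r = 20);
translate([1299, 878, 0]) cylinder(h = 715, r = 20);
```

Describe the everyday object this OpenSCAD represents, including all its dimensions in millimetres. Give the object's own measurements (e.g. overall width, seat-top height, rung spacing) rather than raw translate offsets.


A rectangular dining table. The top is 1364×943×41 mm with its upper surface at z = 756 mm. It stands on four round legs of 40 mm diameter, each leg's bounding box inset 45 mm from the nearest pair of top edges, running from the floor to the underside of the top.


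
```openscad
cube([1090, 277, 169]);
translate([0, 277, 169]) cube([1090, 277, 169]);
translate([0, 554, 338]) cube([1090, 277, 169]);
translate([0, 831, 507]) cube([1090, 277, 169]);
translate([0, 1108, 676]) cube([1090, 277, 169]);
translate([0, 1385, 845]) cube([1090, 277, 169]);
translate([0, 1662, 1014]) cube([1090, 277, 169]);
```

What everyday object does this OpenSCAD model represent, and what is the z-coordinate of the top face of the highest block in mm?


A staircase. The total rise is 1183 mm.

7 identical blocks, each offset up and back from the previous — a staircase. Each step is 169 mm tall and there are 7 of them, so the total rise is 7 × 169 = 1183 mm.


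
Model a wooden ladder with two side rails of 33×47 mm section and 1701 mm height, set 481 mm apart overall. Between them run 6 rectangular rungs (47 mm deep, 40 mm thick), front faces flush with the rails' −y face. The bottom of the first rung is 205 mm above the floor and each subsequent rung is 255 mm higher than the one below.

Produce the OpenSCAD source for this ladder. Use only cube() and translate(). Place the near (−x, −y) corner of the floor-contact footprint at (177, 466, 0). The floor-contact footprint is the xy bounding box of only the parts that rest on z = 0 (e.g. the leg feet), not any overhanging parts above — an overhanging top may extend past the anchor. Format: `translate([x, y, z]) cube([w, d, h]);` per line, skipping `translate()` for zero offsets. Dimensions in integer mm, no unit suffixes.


// rung span = 481 - 2*33 = 415
// rung[k] z = 205 + k*255
translate([177, 466, 0]) cube([33, 47, 1701]);
translate([625, 466, 0]) cube([33, 47, 1701]);
translate([210, 466, 205]) cube([415, 47, 40]);
translate([210, 466, 460]) cube([415, 47, 40]);
translate([210, 466, 715]) cube([415, 47, 40]);
translate([210, 466, 970]) cube([415, 47, 40]);
translate([210, 466, 1225]) cube([415, 47, 40]);
translate([210, 466, 1480]) cube([415, 47, 40]);


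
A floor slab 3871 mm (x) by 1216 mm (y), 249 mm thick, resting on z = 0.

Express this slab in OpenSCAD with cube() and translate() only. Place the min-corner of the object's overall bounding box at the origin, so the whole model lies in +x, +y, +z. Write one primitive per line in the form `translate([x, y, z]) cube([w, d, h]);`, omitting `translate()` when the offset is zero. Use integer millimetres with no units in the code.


cube([3871, 1216, 249]);


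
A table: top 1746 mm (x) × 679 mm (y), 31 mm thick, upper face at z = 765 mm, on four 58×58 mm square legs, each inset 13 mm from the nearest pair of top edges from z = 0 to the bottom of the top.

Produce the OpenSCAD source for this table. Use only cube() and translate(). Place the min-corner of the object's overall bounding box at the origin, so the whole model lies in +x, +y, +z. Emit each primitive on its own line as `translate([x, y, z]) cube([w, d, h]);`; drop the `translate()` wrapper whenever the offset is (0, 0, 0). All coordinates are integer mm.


translate([0, 0, 734]) cube([1746, 679, 31]);
translate([13, 13, 0]) cube([58, 58, 734]);
translate([1675, 13, 0]) cube([58, 58, 734]);
translate([13, 608, 0]) cube([58, 58, 734]);
translate([1675, 608, 0]) cube([58, 58, 734]);


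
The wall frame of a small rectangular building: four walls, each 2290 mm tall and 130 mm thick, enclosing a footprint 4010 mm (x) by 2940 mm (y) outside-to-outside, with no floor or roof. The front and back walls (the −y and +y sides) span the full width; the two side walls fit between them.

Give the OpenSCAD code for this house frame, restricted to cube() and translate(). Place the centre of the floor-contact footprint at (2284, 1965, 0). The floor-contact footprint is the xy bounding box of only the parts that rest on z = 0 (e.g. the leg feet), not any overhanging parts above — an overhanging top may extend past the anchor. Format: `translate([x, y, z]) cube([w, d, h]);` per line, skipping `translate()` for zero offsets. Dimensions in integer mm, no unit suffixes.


translate([279, 495, 0]) cube([4010, 130, 2290]);
translate([279, 3305, 0]) cube([4010, 130, 2290]);
translate([279, 625, 0]) cube([130, 2680, 2290]);
translate([4159, 625, 0]) cube([130, 2680, 2290]);


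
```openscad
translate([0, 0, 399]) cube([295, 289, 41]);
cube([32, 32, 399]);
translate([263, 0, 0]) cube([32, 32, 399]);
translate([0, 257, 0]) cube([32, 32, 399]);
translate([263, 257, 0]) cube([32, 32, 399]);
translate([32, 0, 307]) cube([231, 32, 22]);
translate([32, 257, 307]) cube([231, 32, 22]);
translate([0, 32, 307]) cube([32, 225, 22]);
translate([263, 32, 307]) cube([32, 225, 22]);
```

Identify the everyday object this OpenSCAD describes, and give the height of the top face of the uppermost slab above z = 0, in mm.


A stool. The seat height is 440 mm.

A 295×289×41 slab at z = 399 on four corner posts — a stool. The seat top is 399 + 41 = 440 mm.


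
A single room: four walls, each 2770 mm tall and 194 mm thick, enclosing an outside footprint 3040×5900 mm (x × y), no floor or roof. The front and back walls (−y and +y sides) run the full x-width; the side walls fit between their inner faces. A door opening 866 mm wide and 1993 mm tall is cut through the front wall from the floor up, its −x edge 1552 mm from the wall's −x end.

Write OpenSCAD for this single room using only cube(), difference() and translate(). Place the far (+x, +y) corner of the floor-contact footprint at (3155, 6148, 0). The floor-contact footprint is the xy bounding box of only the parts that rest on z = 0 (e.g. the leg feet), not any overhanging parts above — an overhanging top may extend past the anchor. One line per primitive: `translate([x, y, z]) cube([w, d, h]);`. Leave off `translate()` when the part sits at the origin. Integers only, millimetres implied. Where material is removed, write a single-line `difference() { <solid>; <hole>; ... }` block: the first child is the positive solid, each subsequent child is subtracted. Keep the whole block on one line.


difference() { translate([115, 248, 0]) cube([3040, 194, 2770]); translate([1667, 248, 0]) cube([866, 194, 1993]); }
translate([115, 5954, 0]) cube([3040, 194, 2770]);
translate([115, 442, 0]) cube([194, 5512, 2770]);
translate([2961, 442, 0]) cube([194, 5512, 2770]);


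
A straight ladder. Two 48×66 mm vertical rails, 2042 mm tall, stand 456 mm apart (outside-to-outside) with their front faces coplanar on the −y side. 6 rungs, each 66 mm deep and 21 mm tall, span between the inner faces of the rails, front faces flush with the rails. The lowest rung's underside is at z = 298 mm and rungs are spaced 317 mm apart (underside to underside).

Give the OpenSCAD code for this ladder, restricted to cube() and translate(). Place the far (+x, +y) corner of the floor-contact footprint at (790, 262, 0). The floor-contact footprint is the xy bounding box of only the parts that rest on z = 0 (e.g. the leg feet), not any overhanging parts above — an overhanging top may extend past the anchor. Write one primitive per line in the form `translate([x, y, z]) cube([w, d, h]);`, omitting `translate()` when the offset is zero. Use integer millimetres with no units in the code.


translate([334, 196, 0]) cube([48, 66, 2042]);
translate([742, 196, 0]) cube([48, 66, 2042]);
translate([382, 196, 298]) cube([360, 66, 21]);
translate([382, 196, 615]) cube([360, 66, 21]);
translate([382, 196, 932]) cube([360, 66, 21]);
translate([382, 196, 1249]) cube([360, 66, 21]);
translate([382, 196, 1566]) cube([360, 66, 21]);
translate([382, 196, 1883]) cube([360, 66, 21]);


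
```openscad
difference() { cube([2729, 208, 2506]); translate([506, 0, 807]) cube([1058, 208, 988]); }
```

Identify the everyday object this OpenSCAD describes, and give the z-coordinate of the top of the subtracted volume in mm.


A wall with a window opening. The window head height is 1795 mm.

A wall with a rectangular opening subtracted — a window. Sill at z = 807, opening 988 mm tall, so the head is at 807 + 988 = 1795 mm.


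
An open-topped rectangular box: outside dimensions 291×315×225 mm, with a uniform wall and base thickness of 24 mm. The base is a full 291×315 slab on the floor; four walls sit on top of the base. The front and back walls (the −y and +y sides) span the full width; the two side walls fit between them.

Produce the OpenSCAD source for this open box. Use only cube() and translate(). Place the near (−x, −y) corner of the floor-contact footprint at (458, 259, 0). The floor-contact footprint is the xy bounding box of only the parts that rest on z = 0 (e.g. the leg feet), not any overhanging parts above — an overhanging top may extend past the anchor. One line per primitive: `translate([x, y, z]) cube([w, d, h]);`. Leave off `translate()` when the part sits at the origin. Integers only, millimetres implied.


translate([458, 259, 0]) cube([291, 315, 24]);
translate([458, 259, 24]) cube([291, 24, 201]);
translate([458, 550, 24]) cube([291, 24, 201]);
translate([458, 283, 24]) cube([24, 267, 201]);
translate([725, 283, 24]) cube([24, 267, 201]);
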